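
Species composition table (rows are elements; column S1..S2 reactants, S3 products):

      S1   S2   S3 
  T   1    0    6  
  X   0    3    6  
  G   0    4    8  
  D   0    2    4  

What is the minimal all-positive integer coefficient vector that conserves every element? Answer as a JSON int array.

T: 6·1+2·0 = 6 | 1·6 = 6
X: 6·0+2·3 = 6 | 1·6 = 6
G: 6·0+2·4 = 8 | 1·8 = 8
D: 6·0+2·2 = 4 | 1·4 = 4
gcd(6,2,1) = 1

Coefficients: [6, 2, 1]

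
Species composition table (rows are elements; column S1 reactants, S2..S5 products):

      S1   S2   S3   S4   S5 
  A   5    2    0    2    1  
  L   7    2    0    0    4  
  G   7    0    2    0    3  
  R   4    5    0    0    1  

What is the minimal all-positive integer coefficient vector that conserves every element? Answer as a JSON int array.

Coefficients: [4, 2, 5, 5, 6]

A: 4·5 = 20 | 2·2+5·0+5·2+6·1 = 20
L: 4·7 = 28 | 2·2+5·0+5·0+6·4 = 28
G: 4·7 = 28 | 2·0+5·2+5·0+6·3 = 28
R: 4·4 = 16 | 2·5+5·0+5·0+6·1 = 16
gcd(4,2,5,5,6) = 1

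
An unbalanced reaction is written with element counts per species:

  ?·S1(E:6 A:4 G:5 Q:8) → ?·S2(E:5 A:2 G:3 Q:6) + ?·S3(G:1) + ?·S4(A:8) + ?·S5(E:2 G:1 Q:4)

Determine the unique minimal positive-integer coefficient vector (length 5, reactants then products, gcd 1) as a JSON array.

Coefficients: [4, 4, 6, 1, 2]

E: 4·6 = 24 | 4·5+6·0+1·0+2·2 = 24
A: 4·4 = 16 | 4·2+6·0+1·8+2·0 = 16
G: 4·5 = 20 | 4·3+6·1+1·0+2·1 = 20
Q: 4·8 = 32 | 4·6+6·0+1·0+2·4 = 32
gcd(4,4,6,1,2) = 1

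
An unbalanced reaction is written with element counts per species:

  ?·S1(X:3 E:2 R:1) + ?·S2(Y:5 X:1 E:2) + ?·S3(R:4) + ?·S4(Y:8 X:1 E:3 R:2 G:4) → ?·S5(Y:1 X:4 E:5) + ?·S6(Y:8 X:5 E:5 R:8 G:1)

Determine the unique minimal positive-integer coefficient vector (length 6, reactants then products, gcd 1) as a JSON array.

Coefficients: [6, 5, 6, 1, 1, 4]

Y: 6·0+5·5+6·0+1·8 = 33 | 1·1+4·8 = 33
X: 6·3+5·1+6·0+1·1 = 24 | 1·4+4·5 = 24
E: 6·2+5·2+6·0+1·3 = 25 | 1·5+4·5 = 25
R: 6·1+5·0+6·4+1·2 = 32 | 1·0+4·8 = 32
G: 6·0+5·0+6·0+1·4 = 4 | 1·0+4·1 = 4
gcd(6,5,6,1,1,4) = 1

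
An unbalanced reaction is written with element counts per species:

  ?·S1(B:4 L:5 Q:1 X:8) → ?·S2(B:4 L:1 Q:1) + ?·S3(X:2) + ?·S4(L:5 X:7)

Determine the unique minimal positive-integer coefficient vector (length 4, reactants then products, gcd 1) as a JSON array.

B: 5·4 = 20 | 5·4+6·0+4·0 = 20
L: 5·5 = 25 | 5·1+6·0+4·5 = 25
Q: 5·1 = 5 | 5·1+6·0+4·0 = 5
X: 5·8 = 40 | 5·0+6·2+4·7 = 40
gcd(5,5,6,4) = 1

Coefficients: [5, 5, 6, 4]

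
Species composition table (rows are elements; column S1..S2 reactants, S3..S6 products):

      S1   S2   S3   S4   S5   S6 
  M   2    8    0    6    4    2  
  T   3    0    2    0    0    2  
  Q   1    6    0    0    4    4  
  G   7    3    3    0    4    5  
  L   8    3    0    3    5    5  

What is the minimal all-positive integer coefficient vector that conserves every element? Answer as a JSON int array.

Coefficients: [4, 4, 3, 3, 4, 3]

M: 4·2+4·8 = 40 | 3·0+3·6+4·4+3·2 = 40
T: 4·3+4·0 = 12 | 3·2+3·0+4·0+3·2 = 12
Q: 4·1+4·6 = 28 | 3·0+3·0+4·4+3·4 = 28
G: 4·7+4·3 = 40 | 3·3+3·0+4·4+3·5 = 40
L: 4·8+4·3 = 44 | 3·0+3·3+4·5+3·5 = 44
gcd(4,4,3,3,4,3) = 1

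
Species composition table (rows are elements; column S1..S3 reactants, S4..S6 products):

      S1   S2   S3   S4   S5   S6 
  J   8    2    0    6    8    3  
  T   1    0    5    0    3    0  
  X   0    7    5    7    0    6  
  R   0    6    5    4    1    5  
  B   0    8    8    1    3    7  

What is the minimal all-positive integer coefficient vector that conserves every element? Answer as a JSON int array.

Coefficients: [4, 2, 1, 1, 3, 2]

J: 4·8+2·2+1·0 = 36 | 1·6+3·8+2·3 = 36
T: 4·1+2·0+1·5 = 9 | 1·0+3·3+2·0 = 9
X: 4·0+2·7+1·5 = 19 | 1·7+3·0+2·6 = 19
R: 4·0+2·6+1·5 = 17 | 1·4+3·1+2·5 = 17
B: 4·0+2·8+1·8 = 24 | 1·1+3·3+2·7 = 24
gcd(4,2,1,1,3,2) = 1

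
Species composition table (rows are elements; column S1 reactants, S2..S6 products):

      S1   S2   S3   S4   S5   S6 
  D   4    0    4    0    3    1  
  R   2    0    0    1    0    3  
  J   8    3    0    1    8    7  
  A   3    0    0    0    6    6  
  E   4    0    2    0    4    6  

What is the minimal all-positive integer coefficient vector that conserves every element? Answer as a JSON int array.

D: 4·4 = 16 | 4·0+3·4+5·0+1·3+1·1 = 16
R: 4·2 = 8 | 4·0+3·0+5·1+1·0+1·3 = 8
J: 4·8 = 32 | 4·3+3·0+5·1+1·8+1·7 = 32
A: 4·3 = 12 | 4·0+3·0+5·0+1·6+1·6 = 12
E: 4·4 = 16 | 4·0+3·2+5·0+1·4+1·6 = 16
gcd(4,4,3,5,1,1) = 1

Coefficients: [4, 4, 3, 5, 1, 1]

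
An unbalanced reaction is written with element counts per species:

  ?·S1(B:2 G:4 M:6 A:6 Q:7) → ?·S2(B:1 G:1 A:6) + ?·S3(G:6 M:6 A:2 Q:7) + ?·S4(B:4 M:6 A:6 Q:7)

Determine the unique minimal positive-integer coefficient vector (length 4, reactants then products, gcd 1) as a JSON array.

Coefficients: [5, 2, 3, 2]

B: 5·2 = 10 | 2·1+3·0+2·4 = 10
G: 5·4 = 20 | 2·1+3·6+2·0 = 20
M: 5·6 = 30 | 2·0+3·6+2·6 = 30
A: 5·6 = 30 | 2·6+3·2+2·6 = 30
Q: 5·7 = 35 | 2·0+3·7+2·7 = 35
gcd(5,2,3,2) = 1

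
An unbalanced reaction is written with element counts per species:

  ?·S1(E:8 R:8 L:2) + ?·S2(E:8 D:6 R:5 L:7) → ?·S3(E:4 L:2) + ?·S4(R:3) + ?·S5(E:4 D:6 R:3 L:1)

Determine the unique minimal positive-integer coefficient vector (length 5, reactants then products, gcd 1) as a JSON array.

Coefficients: [2, 1, 5, 6, 1]

E: 2·8+1·8 = 24 | 5·4+6·0+1·4 = 24
D: 2·0+1·6 = 6 | 5·0+6·0+1·6 = 6
R: 2·8+1·5 = 21 | 5·0+6·3+1·3 = 21
L: 2·2+1·7 = 11 | 5·2+6·0+1·1 = 11
gcd(2,1,5,6,1) = 1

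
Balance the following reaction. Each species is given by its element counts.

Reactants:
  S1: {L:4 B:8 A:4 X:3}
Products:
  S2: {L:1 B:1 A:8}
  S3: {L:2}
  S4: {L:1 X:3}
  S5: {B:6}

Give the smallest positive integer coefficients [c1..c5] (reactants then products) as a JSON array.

Coefficients: [4, 2, 5, 4, 5]

L: 4·4 = 16 | 2·1+5·2+4·1+5·0 = 16
B: 4·8 = 32 | 2·1+5·0+4·0+5·6 = 32
A: 4·4 = 16 | 2·8+5·0+4·0+5·0 = 16
X: 4·3 = 12 | 2·0+5·0+4·3+5·0 = 12
gcd(4,2,5,4,5) = 1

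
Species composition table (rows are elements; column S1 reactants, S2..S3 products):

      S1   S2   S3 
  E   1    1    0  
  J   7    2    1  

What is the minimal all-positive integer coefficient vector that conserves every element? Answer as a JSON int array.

Coefficients: [1, 1, 5]

E: 1·1 = 1 | 1·1+5·0 = 1
J: 1·7 = 7 | 1·2+5·1 = 7
gcd(1,1,5) = 1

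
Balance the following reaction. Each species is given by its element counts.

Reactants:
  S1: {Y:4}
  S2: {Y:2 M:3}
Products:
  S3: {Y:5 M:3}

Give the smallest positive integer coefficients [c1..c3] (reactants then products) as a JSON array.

Y: 3·4+4·2 = 20 | 4·5 = 20
M: 3·0+4·3 = 12 | 4·3 = 12
gcd(3,4,4) = 1

Coefficients: [3, 4, 4]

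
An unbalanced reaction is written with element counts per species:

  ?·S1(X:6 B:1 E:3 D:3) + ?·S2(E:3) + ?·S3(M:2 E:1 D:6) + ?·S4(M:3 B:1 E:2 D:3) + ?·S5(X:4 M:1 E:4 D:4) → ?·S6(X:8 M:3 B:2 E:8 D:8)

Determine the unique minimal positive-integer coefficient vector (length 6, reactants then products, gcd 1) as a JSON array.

Coefficients: [6, 3, 1, 4, 1, 5]

X: 6·6+3·0+1·0+4·0+1·4 = 40 | 5·8 = 40
M: 6·0+3·0+1·2+4·3+1·1 = 15 | 5·3 = 15
B: 6·1+3·0+1·0+4·1+1·0 = 10 | 5·2 = 10
E: 6·3+3·3+1·1+4·2+1·4 = 40 | 5·8 = 40
D: 6·3+3·0+1·6+4·3+1·4 = 40 | 5·8 = 40
gcd(6,3,1,4,1,5) = 1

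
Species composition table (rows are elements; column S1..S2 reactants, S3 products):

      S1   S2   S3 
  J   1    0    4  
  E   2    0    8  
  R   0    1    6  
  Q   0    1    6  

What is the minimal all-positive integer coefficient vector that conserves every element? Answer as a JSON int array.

J: 4·1+6·0 = 4 | 1·4 = 4
E: 4·2+6·0 = 8 | 1·8 = 8
R: 4·0+6·1 = 6 | 1·6 = 6
Q: 4·0+6·1 = 6 | 1·6 = 6
gcd(4,6,1) = 1

Coefficients: [4, 6, 1]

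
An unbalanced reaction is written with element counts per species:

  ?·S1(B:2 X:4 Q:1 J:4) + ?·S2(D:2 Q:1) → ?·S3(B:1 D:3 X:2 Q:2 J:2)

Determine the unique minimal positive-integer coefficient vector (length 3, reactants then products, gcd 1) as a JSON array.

B: 1·2+3·0 = 2 | 2·1 = 2
D: 1·0+3·2 = 6 | 2·3 = 6
X: 1·4+3·0 = 4 | 2·2 = 4
Q: 1·1+3·1 = 4 | 2·2 = 4
J: 1·4+3·0 = 4 | 2·2 = 4
gcd(1,3,2) = 1

Coefficients: [1, 3, 2]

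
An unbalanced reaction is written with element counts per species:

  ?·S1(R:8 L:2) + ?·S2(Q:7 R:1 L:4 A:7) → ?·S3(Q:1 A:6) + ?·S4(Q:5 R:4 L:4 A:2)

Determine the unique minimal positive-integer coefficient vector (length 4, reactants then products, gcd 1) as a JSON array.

Q: 2·0+4·7 = 28 | 3·1+5·5 = 28
R: 2·8+4·1 = 20 | 3·0+5·4 = 20
L: 2·2+4·4 = 20 | 3·0+5·4 = 20
A: 2·0+4·7 = 28 | 3·6+5·2 = 28
gcd(2,4,3,5) = 1

Coefficients: [2, 4, 3, 5]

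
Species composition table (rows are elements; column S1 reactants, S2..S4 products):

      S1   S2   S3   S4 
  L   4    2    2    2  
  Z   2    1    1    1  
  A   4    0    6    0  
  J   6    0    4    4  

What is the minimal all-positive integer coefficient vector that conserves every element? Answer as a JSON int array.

L: 6·4 = 24 | 3·2+4·2+5·2 = 24
Z: 6·2 = 12 | 3·1+4·1+5·1 = 12
A: 6·4 = 24 | 3·0+4·6+5·0 = 24
J: 6·6 = 36 | 3·0+4·4+5·4 = 36
gcd(6,3,4,5) = 1

Coefficients: [6, 3, 4, 5]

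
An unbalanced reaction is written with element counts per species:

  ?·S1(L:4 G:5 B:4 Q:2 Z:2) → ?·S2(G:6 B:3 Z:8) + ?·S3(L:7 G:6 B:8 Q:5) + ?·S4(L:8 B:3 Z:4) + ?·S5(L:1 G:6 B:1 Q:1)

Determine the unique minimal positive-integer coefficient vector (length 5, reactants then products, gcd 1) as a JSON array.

L: 6·4 = 24 | 1·0+2·7+1·8+2·1 = 24
G: 6·5 = 30 | 1·6+2·6+1·0+2·6 = 30
B: 6·4 = 24 | 1·3+2·8+1·3+2·1 = 24
Q: 6·2 = 12 | 1·0+2·5+1·0+2·1 = 12
Z: 6·2 = 12 | 1·8+2·0+1·4+2·0 = 12
gcd(6,1,2,1,2) = 1

Coefficients: [6, 1, 2, 1, 2]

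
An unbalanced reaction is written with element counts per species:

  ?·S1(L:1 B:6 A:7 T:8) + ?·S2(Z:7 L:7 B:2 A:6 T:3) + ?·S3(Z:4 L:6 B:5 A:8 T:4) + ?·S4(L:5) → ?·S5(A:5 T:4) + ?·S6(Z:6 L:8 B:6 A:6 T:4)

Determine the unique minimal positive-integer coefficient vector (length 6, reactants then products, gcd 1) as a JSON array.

Z: 3·0+4·7+2·4+1·0 = 36 | 5·0+6·6 = 36
L: 3·1+4·7+2·6+1·5 = 48 | 5·0+6·8 = 48
B: 3·6+4·2+2·5+1·0 = 36 | 5·0+6·6 = 36
A: 3·7+4·6+2·8+1·0 = 61 | 5·5+6·6 = 61
T: 3·8+4·3+2·4+1·0 = 44 | 5·4+6·4 = 44
gcd(3,4,2,1,5,6) = 1

Coefficients: [3, 4, 2, 1, 5, 6]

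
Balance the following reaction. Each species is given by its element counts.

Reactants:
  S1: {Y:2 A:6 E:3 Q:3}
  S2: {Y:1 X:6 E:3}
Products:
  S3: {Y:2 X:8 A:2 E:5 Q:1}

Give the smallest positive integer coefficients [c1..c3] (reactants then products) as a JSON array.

Coefficients: [1, 4, 3]

Y: 1·2+4·1 = 6 | 3·2 = 6
X: 1·0+4·6 = 24 | 3·8 = 24
A: 1·6+4·0 = 6 | 3·2 = 6
E: 1·3+4·3 = 15 | 3·5 = 15
Q: 1·3+4·0 = 3 | 3·1 = 3
gcd(1,4,3) = 1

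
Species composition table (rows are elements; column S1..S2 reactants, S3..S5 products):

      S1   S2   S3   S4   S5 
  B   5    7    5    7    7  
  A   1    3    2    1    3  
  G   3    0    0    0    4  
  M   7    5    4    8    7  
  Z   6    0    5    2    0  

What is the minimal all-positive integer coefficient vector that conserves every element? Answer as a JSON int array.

Coefficients: [4, 5, 4, 2, 3]

B: 4·5+5·7 = 55 | 4·5+2·7+3·7 = 55
A: 4·1+5·3 = 19 | 4·2+2·1+3·3 = 19
G: 4·3+5·0 = 12 | 4·0+2·0+3·4 = 12
M: 4·7+5·5 = 53 | 4·4+2·8+3·7 = 53
Z: 4·6+5·0 = 24 | 4·5+2·2+3·0 = 24
gcd(4,5,4,2,3) = 1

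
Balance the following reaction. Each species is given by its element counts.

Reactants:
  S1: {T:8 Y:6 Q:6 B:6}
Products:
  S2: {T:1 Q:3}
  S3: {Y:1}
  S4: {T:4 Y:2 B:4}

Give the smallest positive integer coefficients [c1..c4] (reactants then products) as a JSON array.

T: 2·8 = 16 | 4·1+6·0+3·4 = 16
Y: 2·6 = 12 | 4·0+6·1+3·2 = 12
Q: 2·6 = 12 | 4·3+6·0+3·0 = 12
B: 2·6 = 12 | 4·0+6·0+3·4 = 12
gcd(2,4,6,3) = 1

Coefficients: [2, 4, 6, 3]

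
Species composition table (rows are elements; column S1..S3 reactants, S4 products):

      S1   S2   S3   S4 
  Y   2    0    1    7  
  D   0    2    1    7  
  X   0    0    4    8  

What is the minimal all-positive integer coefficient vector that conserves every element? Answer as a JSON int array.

Y: 5·2+5·0+4·1 = 14 | 2·7 = 14
D: 5·0+5·2+4·1 = 14 | 2·7 = 14
X: 5·0+5·0+4·4 = 16 | 2·8 = 16
gcd(5,5,4,2) = 1

Coefficients: [5, 5, 4, 2]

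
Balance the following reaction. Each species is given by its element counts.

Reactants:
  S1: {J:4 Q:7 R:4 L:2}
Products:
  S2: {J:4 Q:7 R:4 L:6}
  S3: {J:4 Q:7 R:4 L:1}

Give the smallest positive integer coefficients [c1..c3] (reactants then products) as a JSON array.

J: 5·4 = 20 | 1·4+4·4 = 20
Q: 5·7 = 35 | 1·7+4·7 = 35
R: 5·4 = 20 | 1·4+4·4 = 20
L: 5·2 = 10 | 1·6+4·1 = 10
gcd(5,1,4) = 1

Coefficients: [5, 1, 4]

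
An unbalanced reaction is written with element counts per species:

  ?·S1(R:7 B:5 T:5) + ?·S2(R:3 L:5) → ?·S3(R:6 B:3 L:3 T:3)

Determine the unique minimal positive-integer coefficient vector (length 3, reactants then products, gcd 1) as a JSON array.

Coefficients: [3, 3, 5]

R: 3·7+3·3 = 30 | 5·6 = 30
B: 3·5+3·0 = 15 | 5·3 = 15
L: 3·0+3·5 = 15 | 5·3 = 15
T: 3·5+3·0 = 15 | 5·3 = 15
gcd(3,3,5) = 1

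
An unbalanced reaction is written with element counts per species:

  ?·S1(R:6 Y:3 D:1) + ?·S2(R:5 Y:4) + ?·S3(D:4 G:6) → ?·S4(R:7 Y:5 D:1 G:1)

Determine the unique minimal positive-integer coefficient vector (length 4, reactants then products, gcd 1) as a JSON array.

R: 2·6+6·5+1·0 = 42 | 6·7 = 42
Y: 2·3+6·4+1·0 = 30 | 6·5 = 30
D: 2·1+6·0+1·4 = 6 | 6·1 = 6
G: 2·0+6·0+1·6 = 6 | 6·1 = 6
gcd(2,6,1,6) = 1

Coefficients: [2, 6, 1, 6]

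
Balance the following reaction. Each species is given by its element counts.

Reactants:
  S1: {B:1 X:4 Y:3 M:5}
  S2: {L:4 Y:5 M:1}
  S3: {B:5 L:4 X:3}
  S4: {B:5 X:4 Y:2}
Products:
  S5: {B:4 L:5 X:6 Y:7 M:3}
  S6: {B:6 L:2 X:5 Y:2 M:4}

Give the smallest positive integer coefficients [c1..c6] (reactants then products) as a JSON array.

Coefficients: [5, 3, 4, 3, 4, 4]

B: 5·1+3·0+4·5+3·5 = 40 | 4·4+4·6 = 40
L: 5·0+3·4+4·4+3·0 = 28 | 4·5+4·2 = 28
X: 5·4+3·0+4·3+3·4 = 44 | 4·6+4·5 = 44
Y: 5·3+3·5+4·0+3·2 = 36 | 4·7+4·2 = 36
M: 5·5+3·1+4·0+3·0 = 28 | 4·3+4·4 = 28
gcd(5,3,4,3,4,4) = 1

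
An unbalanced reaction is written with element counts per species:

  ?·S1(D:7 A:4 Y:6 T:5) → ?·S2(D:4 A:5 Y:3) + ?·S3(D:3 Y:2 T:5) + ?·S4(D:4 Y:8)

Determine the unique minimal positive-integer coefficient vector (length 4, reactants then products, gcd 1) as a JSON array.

D: 5·7 = 35 | 4·4+5·3+1·4 = 35
A: 5·4 = 20 | 4·5+5·0+1·0 = 20
Y: 5·6 = 30 | 4·3+5·2+1·8 = 30
T: 5·5 = 25 | 4·0+5·5+1·0 = 25
gcd(5,4,5,1) = 1

Coefficients: [5, 4, 5, 1]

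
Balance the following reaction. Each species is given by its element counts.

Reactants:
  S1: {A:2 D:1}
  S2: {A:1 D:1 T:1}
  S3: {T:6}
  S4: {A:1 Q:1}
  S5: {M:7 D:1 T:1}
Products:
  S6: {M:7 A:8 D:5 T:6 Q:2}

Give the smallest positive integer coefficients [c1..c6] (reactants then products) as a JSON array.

Coefficients: [4, 4, 1, 4, 2, 2]

M: 4·0+4·0+1·0+4·0+2·7 = 14 | 2·7 = 14
A: 4·2+4·1+1·0+4·1+2·0 = 16 | 2·8 = 16
D: 4·1+4·1+1·0+4·0+2·1 = 10 | 2·5 = 10
T: 4·0+4·1+1·6+4·0+2·1 = 12 | 2·6 = 12
Q: 4·0+4·0+1·0+4·1+2·0 = 4 | 2·2 = 4
gcd(4,4,1,4,2,2) = 1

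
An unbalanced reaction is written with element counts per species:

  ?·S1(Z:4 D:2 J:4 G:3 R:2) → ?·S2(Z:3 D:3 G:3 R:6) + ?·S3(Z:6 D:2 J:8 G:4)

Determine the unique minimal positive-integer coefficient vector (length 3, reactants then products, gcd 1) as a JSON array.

Coefficients: [6, 2, 3]

Z: 6·4 = 24 | 2·3+3·6 = 24
D: 6·2 = 12 | 2·3+3·2 = 12
J: 6·4 = 24 | 2·0+3·8 = 24
G: 6·3 = 18 | 2·3+3·4 = 18
R: 6·2 = 12 | 2·6+3·0 = 12
gcd(6,2,3) = 1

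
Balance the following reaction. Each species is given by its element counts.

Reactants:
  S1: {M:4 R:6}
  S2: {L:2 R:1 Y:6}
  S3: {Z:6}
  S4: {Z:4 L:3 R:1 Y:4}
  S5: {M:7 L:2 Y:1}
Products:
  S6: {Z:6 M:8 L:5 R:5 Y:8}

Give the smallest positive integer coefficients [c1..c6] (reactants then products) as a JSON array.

Z: 3·0+4·0+3·6+3·4+4·0 = 30 | 5·6 = 30
M: 3·4+4·0+3·0+3·0+4·7 = 40 | 5·8 = 40
L: 3·0+4·2+3·0+3·3+4·2 = 25 | 5·5 = 25
R: 3·6+4·1+3·0+3·1+4·0 = 25 | 5·5 = 25
Y: 3·0+4·6+3·0+3·4+4·1 = 40 | 5·8 = 40
gcd(3,4,3,3,4,5) = 1

Coefficients: [3, 4, 3, 3, 4, 5]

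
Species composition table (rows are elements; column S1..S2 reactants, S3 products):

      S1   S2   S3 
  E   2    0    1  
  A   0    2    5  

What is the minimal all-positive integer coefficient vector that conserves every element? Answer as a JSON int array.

Coefficients: [1, 5, 2]

E: 1·2+5·0 = 2 | 2·1 = 2
A: 1·0+5·2 = 10 | 2·5 = 10
gcd(1,5,2) = 1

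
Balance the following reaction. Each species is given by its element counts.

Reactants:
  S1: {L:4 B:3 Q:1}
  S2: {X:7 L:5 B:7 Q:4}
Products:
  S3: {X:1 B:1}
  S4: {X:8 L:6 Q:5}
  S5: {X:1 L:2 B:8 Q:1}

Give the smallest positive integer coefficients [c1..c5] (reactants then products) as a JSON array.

Coefficients: [1, 6, 5, 4, 5]

X: 1·0+6·7 = 42 | 5·1+4·8+5·1 = 42
L: 1·4+6·5 = 34 | 5·0+4·6+5·2 = 34
B: 1·3+6·7 = 45 | 5·1+4·0+5·8 = 45
Q: 1·1+6·4 = 25 | 5·0+4·5+5·1 = 25
gcd(1,6,5,4,5) = 1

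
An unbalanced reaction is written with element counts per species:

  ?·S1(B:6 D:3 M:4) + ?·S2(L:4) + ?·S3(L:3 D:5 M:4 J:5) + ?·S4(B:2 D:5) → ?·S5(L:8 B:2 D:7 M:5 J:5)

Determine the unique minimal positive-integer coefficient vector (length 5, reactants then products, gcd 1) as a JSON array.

L: 1·0+5·4+4·3+1·0 = 32 | 4·8 = 32
B: 1·6+5·0+4·0+1·2 = 8 | 4·2 = 8
D: 1·3+5·0+4·5+1·5 = 28 | 4·7 = 28
M: 1·4+5·0+4·4+1·0 = 20 | 4·5 = 20
J: 1·0+5·0+4·5+1·0 = 20 | 4·5 = 20
gcd(1,5,4,1,4) = 1

Coefficients: [1, 5, 4, 1, 4]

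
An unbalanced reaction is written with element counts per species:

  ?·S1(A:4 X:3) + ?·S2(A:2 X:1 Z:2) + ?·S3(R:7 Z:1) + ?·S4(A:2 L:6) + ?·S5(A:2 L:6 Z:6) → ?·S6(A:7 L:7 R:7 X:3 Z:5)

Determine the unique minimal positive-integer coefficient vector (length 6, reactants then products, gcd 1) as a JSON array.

A: 4·4+6·2+6·0+5·2+2·2 = 42 | 6·7 = 42
L: 4·0+6·0+6·0+5·6+2·6 = 42 | 6·7 = 42
R: 4·0+6·0+6·7+5·0+2·0 = 42 | 6·7 = 42
X: 4·3+6·1+6·0+5·0+2·0 = 18 | 6·3 = 18
Z: 4·0+6·2+6·1+5·0+2·6 = 30 | 6·5 = 30
gcd(4,6,6,5,2,6) = 1

Coefficients: [4, 6, 6, 5, 2, 6]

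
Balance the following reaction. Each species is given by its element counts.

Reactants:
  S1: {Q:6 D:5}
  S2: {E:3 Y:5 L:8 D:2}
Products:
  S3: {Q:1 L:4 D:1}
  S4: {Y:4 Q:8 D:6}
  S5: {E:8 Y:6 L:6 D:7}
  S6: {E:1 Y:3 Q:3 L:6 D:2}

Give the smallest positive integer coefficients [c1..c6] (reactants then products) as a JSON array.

E: 6·0+6·3 = 18 | 6·0+3·0+2·8+2·1 = 18
Y: 6·0+6·5 = 30 | 6·0+3·4+2·6+2·3 = 30
Q: 6·6+6·0 = 36 | 6·1+3·8+2·0+2·3 = 36
L: 6·0+6·8 = 48 | 6·4+3·0+2·6+2·6 = 48
D: 6·5+6·2 = 42 | 6·1+3·6+2·7+2·2 = 42
gcd(6,6,6,3,2,2) = 1

Coefficients: [6, 6, 6, 3, 2, 2]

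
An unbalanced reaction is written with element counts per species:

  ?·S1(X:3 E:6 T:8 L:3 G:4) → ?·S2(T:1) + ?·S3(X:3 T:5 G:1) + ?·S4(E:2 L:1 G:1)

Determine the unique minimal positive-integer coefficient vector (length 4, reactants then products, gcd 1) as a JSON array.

X: 1·3 = 3 | 3·0+1·3+3·0 = 3
E: 1·6 = 6 | 3·0+1·0+3·2 = 6
T: 1·8 = 8 | 3·1+1·5+3·0 = 8
L: 1·3 = 3 | 3·0+1·0+3·1 = 3
G: 1·4 = 4 | 3·0+1·1+3·1 = 4
gcd(1,3,1,3) = 1

Coefficients: [1, 3, 1, 3]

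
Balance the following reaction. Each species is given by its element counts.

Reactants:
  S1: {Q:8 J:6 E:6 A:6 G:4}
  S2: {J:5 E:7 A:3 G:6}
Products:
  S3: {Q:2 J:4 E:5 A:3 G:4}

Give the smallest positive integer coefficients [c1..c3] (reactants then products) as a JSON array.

Coefficients: [1, 2, 4]

Q: 1·8+2·0 = 8 | 4·2 = 8
J: 1·6+2·5 = 16 | 4·4 = 16
E: 1·6+2·7 = 20 | 4·5 = 20
A: 1·6+2·3 = 12 | 4·3 = 12
G: 1·4+2·6 = 16 | 4·4 = 16
gcd(1,2,4) = 1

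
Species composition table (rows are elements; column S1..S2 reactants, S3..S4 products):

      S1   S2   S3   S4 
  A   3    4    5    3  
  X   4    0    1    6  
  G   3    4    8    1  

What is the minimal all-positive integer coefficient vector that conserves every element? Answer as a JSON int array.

A: 5·3+1·4 = 19 | 2·5+3·3 = 19
X: 5·4+1·0 = 20 | 2·1+3·6 = 20
G: 5·3+1·4 = 19 | 2·8+3·1 = 19
gcd(5,1,2,3) = 1

Coefficients: [5, 1, 2, 3]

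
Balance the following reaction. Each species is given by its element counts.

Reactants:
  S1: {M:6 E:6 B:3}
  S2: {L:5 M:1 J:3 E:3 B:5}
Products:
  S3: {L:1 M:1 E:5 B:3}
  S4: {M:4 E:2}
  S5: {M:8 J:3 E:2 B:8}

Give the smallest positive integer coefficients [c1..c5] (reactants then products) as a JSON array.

L: 6·0+1·5 = 5 | 5·1+6·0+1·0 = 5
M: 6·6+1·1 = 37 | 5·1+6·4+1·8 = 37
J: 6·0+1·3 = 3 | 5·0+6·0+1·3 = 3
E: 6·6+1·3 = 39 | 5·5+6·2+1·2 = 39
B: 6·3+1·5 = 23 | 5·3+6·0+1·8 = 23
gcd(6,1,5,6,1) = 1

Coefficients: [6, 1, 5, 6, 1]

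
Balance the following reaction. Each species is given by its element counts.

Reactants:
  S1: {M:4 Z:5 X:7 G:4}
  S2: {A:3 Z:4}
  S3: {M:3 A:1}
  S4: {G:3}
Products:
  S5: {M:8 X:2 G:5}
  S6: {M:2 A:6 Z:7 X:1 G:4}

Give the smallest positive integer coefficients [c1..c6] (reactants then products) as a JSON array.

M: 1·4+4·0+6·3+6·0 = 22 | 2·8+3·2 = 22
A: 1·0+4·3+6·1+6·0 = 18 | 2·0+3·6 = 18
Z: 1·5+4·4+6·0+6·0 = 21 | 2·0+3·7 = 21
X: 1·7+4·0+6·0+6·0 = 7 | 2·2+3·1 = 7
G: 1·4+4·0+6·0+6·3 = 22 | 2·5+3·4 = 22
gcd(1,4,6,6,2,3) = 1

Coefficients: [1, 4, 6, 6, 2, 3]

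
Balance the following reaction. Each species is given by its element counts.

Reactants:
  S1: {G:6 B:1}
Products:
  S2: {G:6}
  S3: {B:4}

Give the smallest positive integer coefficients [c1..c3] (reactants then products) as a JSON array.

G: 4·6 = 24 | 4·6+1·0 = 24
B: 4·1 = 4 | 4·0+1·4 = 4
gcd(4,4,1) = 1

Coefficients: [4, 4, 1]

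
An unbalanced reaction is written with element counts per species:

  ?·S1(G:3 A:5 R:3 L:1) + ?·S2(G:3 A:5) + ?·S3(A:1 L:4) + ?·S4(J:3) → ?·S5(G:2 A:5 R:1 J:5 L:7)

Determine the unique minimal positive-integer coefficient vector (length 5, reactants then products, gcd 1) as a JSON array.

Coefficients: [1, 1, 5, 5, 3]

G: 1·3+1·3+5·0+5·0 = 6 | 3·2 = 6
A: 1·5+1·5+5·1+5·0 = 15 | 3·5 = 15
R: 1·3+1·0+5·0+5·0 = 3 | 3·1 = 3
J: 1·0+1·0+5·0+5·3 = 15 | 3·5 = 15
L: 1·1+1·0+5·4+5·0 = 21 | 3·7 = 21
gcd(1,1,5,5,3) = 1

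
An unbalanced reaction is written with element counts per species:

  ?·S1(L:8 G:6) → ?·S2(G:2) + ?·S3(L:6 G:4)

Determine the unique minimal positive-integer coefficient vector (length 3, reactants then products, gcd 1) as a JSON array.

Coefficients: [3, 1, 4]

L: 3·8 = 24 | 1·0+4·6 = 24
G: 3·6 = 18 | 1·2+4·4 = 18
gcd(3,1,4) = 1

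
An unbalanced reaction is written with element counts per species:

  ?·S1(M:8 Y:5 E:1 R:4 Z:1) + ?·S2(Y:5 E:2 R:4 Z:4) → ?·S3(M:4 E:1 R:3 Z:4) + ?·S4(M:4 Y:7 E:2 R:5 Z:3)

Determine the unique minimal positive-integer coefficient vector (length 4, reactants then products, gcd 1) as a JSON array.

Coefficients: [3, 4, 1, 5]

M: 3·8+4·0 = 24 | 1·4+5·4 = 24
Y: 3·5+4·5 = 35 | 1·0+5·7 = 35
E: 3·1+4·2 = 11 | 1·1+5·2 = 11
R: 3·4+4·4 = 28 | 1·3+5·5 = 28
Z: 3·1+4·4 = 19 | 1·4+5·3 = 19
gcd(3,4,1,5) = 1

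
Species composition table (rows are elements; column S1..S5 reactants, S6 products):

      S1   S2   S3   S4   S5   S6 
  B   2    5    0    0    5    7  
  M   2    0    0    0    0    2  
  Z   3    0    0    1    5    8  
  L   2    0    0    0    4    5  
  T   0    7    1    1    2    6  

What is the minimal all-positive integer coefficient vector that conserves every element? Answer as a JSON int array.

B: 4·2+1·5+6·0+5·0+3·5 = 28 | 4·7 = 28
M: 4·2+1·0+6·0+5·0+3·0 = 8 | 4·2 = 8
Z: 4·3+1·0+6·0+5·1+3·5 = 32 | 4·8 = 32
L: 4·2+1·0+6·0+5·0+3·4 = 20 | 4·5 = 20
T: 4·0+1·7+6·1+5·1+3·2 = 24 | 4·6 = 24
gcd(4,1,6,5,3,4) = 1

Coefficients: [4, 1, 6, 5, 3, 4]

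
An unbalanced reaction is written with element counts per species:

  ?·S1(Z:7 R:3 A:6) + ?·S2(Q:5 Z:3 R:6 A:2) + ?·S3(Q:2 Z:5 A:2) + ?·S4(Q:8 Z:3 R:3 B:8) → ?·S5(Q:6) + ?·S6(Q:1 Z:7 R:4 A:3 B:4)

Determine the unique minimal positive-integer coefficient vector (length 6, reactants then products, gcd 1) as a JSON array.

Coefficients: [1, 2, 4, 3, 6, 6]

Q: 1·0+2·5+4·2+3·8 = 42 | 6·6+6·1 = 42
Z: 1·7+2·3+4·5+3·3 = 42 | 6·0+6·7 = 42
R: 1·3+2·6+4·0+3·3 = 24 | 6·0+6·4 = 24
A: 1·6+2·2+4·2+3·0 = 18 | 6·0+6·3 = 18
B: 1·0+2·0+4·0+3·8 = 24 | 6·0+6·4 = 24
gcd(1,2,4,3,6,6) = 1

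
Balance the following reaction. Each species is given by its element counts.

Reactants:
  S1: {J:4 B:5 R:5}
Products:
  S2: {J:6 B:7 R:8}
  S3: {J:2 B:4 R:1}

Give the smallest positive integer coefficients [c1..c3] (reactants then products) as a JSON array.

J: 5·4 = 20 | 3·6+1·2 = 20
B: 5·5 = 25 | 3·7+1·4 = 25
R: 5·5 = 25 | 3·8+1·1 = 25
gcd(5,3,1) = 1

Coefficients: [5, 3, 1]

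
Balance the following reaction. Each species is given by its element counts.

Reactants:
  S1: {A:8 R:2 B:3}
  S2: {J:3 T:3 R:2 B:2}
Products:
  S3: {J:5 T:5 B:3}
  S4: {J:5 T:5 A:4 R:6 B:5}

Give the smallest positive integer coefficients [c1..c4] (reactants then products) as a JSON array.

Coefficients: [1, 5, 1, 2]

J: 1·0+5·3 = 15 | 1·5+2·5 = 15
T: 1·0+5·3 = 15 | 1·5+2·5 = 15
A: 1·8+5·0 = 8 | 1·0+2·4 = 8
R: 1·2+5·2 = 12 | 1·0+2·6 = 12
B: 1·3+5·2 = 13 | 1·3+2·5 = 13
gcd(1,5,1,2) = 1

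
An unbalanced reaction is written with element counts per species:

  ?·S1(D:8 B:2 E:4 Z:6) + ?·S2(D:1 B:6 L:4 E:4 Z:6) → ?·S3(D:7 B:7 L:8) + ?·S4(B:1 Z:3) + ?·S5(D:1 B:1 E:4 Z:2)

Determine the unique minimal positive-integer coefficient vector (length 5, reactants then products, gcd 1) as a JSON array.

D: 1·8+2·1 = 10 | 1·7+4·0+3·1 = 10
B: 1·2+2·6 = 14 | 1·7+4·1+3·1 = 14
L: 1·0+2·4 = 8 | 1·8+4·0+3·0 = 8
E: 1·4+2·4 = 12 | 1·0+4·0+3·4 = 12
Z: 1·6+2·6 = 18 | 1·0+4·3+3·2 = 18
gcd(1,2,1,4,3) = 1

Coefficients: [1, 2, 1, 4, 3]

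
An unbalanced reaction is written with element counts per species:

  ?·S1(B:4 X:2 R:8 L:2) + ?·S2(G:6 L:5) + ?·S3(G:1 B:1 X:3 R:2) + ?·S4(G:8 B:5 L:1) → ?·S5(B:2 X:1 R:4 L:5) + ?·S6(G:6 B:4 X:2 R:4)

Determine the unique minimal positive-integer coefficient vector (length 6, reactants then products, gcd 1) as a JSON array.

G: 4·0+2·6+2·1+2·8 = 30 | 4·0+5·6 = 30
B: 4·4+2·0+2·1+2·5 = 28 | 4·2+5·4 = 28
X: 4·2+2·0+2·3+2·0 = 14 | 4·1+5·2 = 14
R: 4·8+2·0+2·2+2·0 = 36 | 4·4+5·4 = 36
L: 4·2+2·5+2·0+2·1 = 20 | 4·5+5·0 = 20
gcd(4,2,2,2,4,5) = 1

Coefficients: [4, 2, 2, 2, 4, 5]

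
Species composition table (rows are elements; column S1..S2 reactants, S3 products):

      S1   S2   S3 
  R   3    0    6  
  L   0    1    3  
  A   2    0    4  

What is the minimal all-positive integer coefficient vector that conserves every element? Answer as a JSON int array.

Coefficients: [2, 3, 1]

R: 2·3+3·0 = 6 | 1·6 = 6
L: 2·0+3·1 = 3 | 1·3 = 3
A: 2·2+3·0 = 4 | 1·4 = 4
gcd(2,3,1) = 1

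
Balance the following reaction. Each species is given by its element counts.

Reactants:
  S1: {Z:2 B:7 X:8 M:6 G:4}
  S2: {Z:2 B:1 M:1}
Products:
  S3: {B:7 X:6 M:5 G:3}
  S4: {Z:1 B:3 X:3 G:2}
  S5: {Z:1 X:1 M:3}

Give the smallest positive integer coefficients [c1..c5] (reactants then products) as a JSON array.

Z: 4·2+1·2 = 10 | 2·0+5·1+5·1 = 10
B: 4·7+1·1 = 29 | 2·7+5·3+5·0 = 29
X: 4·8+1·0 = 32 | 2·6+5·3+5·1 = 32
M: 4·6+1·1 = 25 | 2·5+5·0+5·3 = 25
G: 4·4+1·0 = 16 | 2·3+5·2+5·0 = 16
gcd(4,1,2,5,5) = 1

Coefficients: [4, 1, 2, 5, 5]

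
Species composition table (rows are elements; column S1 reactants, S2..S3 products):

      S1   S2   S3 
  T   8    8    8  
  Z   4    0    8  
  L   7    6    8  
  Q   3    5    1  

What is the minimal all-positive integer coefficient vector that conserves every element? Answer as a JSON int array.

T: 2·8 = 16 | 1·8+1·8 = 16
Z: 2·4 = 8 | 1·0+1·8 = 8
L: 2·7 = 14 | 1·6+1·8 = 14
Q: 2·3 = 6 | 1·5+1·1 = 6
gcd(2,1,1) = 1

Coefficients: [2, 1, 1]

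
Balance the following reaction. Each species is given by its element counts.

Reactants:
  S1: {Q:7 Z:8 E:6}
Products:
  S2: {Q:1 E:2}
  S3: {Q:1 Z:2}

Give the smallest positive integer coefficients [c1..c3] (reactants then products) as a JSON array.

Q: 1·7 = 7 | 3·1+4·1 = 7
Z: 1·8 = 8 | 3·0+4·2 = 8
E: 1·6 = 6 | 3·2+4·0 = 6
gcd(1,3,4) = 1

Coefficients: [1, 3, 4]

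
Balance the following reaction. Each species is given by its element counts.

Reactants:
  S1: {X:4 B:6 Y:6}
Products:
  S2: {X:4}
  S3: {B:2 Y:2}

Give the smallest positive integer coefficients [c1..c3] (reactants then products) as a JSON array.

Coefficients: [1, 1, 3]

X: 1·4 = 4 | 1·4+3·0 = 4
B: 1·6 = 6 | 1·0+3·2 = 6
Y: 1·6 = 6 | 1·0+3·2 = 6
gcd(1,1,3) = 1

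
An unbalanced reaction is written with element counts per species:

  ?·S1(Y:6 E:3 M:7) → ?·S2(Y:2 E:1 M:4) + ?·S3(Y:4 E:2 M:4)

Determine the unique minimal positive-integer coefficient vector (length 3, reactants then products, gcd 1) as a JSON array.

Y: 4·6 = 24 | 2·2+5·4 = 24
E: 4·3 = 12 | 2·1+5·2 = 12
M: 4·7 = 28 | 2·4+5·4 = 28
gcd(4,2,5) = 1

Coefficients: [4, 2, 5]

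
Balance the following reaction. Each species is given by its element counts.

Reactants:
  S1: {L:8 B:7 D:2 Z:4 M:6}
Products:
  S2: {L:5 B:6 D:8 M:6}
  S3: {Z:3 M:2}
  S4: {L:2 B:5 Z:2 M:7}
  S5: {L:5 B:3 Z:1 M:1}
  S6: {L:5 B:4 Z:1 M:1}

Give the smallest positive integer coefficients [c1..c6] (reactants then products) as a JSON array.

L: 4·8 = 32 | 1·5+3·0+1·2+3·5+2·5 = 32
B: 4·7 = 28 | 1·6+3·0+1·5+3·3+2·4 = 28
D: 4·2 = 8 | 1·8+3·0+1·0+3·0+2·0 = 8
Z: 4·4 = 16 | 1·0+3·3+1·2+3·1+2·1 = 16
M: 4·6 = 24 | 1·6+3·2+1·7+3·1+2·1 = 24
gcd(4,1,3,1,3,2) = 1

Coefficients: [4, 1, 3, 1, 3, 2]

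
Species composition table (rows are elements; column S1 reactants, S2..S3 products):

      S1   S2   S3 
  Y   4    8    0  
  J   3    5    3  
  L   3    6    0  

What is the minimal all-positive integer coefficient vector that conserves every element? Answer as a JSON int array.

Y: 6·4 = 24 | 3·8+1·0 = 24
J: 6·3 = 18 | 3·5+1·3 = 18
L: 6·3 = 18 | 3·6+1·0 = 18
gcd(6,3,1) = 1

Coefficients: [6, 3, 1]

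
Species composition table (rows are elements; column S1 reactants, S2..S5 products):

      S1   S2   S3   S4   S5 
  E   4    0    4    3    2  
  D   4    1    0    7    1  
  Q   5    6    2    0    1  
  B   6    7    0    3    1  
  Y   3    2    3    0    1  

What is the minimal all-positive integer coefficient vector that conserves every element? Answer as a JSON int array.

E: 5·4 = 20 | 3·0+2·4+2·3+3·2 = 20
D: 5·4 = 20 | 3·1+2·0+2·7+3·1 = 20
Q: 5·5 = 25 | 3·6+2·2+2·0+3·1 = 25
B: 5·6 = 30 | 3·7+2·0+2·3+3·1 = 30
Y: 5·3 = 15 | 3·2+2·3+2·0+3·1 = 15
gcd(5,3,2,2,3) = 1

Coefficients: [5, 3, 2, 2, 3]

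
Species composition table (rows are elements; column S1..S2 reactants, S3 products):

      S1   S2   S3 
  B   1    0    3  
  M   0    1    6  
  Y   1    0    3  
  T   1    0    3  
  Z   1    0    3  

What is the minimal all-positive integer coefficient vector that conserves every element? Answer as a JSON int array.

B: 3·1+6·0 = 3 | 1·3 = 3
M: 3·0+6·1 = 6 | 1·6 = 6
Y: 3·1+6·0 = 3 | 1·3 = 3
T: 3·1+6·0 = 3 | 1·3 = 3
Z: 3·1+6·0 = 3 | 1·3 = 3
gcd(3,6,1) = 1

Coefficients: [3, 6, 1]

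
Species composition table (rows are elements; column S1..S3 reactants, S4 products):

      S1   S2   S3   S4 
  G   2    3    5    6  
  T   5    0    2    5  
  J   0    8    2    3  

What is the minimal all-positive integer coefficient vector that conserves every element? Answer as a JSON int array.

Coefficients: [4, 1, 5, 6]

G: 4·2+1·3+5·5 = 36 | 6·6 = 36
T: 4·5+1·0+5·2 = 30 | 6·5 = 30
J: 4·0+1·8+5·2 = 18 | 6·3 = 18
gcd(4,1,5,6) = 1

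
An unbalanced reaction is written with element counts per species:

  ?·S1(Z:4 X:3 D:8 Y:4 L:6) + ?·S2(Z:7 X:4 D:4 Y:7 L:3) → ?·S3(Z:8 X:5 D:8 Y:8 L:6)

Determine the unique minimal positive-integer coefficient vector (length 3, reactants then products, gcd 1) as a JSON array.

Coefficients: [3, 4, 5]

Z: 3·4+4·7 = 40 | 5·8 = 40
X: 3·3+4·4 = 25 | 5·5 = 25
D: 3·8+4·4 = 40 | 5·8 = 40
Y: 3·4+4·7 = 40 | 5·8 = 40
L: 3·6+4·3 = 30 | 5·6 = 30
gcd(3,4,5) = 1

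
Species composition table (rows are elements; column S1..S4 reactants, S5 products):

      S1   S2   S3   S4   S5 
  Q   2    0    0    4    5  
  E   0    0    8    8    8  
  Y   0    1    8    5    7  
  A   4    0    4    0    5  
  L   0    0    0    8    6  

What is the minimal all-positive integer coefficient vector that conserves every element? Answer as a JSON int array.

Q: 4·2+5·0+1·0+3·4 = 20 | 4·5 = 20
E: 4·0+5·0+1·8+3·8 = 32 | 4·8 = 32
Y: 4·0+5·1+1·8+3·5 = 28 | 4·7 = 28
A: 4·4+5·0+1·4+3·0 = 20 | 4·5 = 20
L: 4·0+5·0+1·0+3·8 = 24 | 4·6 = 24
gcd(4,5,1,3,4) = 1

Coefficients: [4, 5, 1, 3, 4]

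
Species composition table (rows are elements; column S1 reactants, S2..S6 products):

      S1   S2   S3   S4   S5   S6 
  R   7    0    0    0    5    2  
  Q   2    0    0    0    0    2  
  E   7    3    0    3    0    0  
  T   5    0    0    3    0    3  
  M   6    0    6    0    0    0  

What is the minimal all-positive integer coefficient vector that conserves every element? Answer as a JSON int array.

Coefficients: [3, 5, 3, 2, 3, 3]

R: 3·7 = 21 | 5·0+3·0+2·0+3·5+3·2 = 21
Q: 3·2 = 6 | 5·0+3·0+2·0+3·0+3·2 = 6
E: 3·7 = 21 | 5·3+3·0+2·3+3·0+3·0 = 21
T: 3·5 = 15 | 5·0+3·0+2·3+3·0+3·3 = 15
M: 3·6 = 18 | 5·0+3·6+2·0+3·0+3·0 = 18
gcd(3,5,3,2,3,3) = 1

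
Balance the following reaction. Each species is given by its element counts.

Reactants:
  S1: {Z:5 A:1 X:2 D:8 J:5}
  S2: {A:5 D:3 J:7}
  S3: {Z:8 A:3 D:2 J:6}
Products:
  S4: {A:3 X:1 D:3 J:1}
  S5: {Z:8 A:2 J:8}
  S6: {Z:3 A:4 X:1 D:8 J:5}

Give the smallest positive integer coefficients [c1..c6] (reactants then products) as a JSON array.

Z: 3·5+3·0+5·8 = 55 | 1·0+5·8+5·3 = 55
A: 3·1+3·5+5·3 = 33 | 1·3+5·2+5·4 = 33
X: 3·2+3·0+5·0 = 6 | 1·1+5·0+5·1 = 6
D: 3·8+3·3+5·2 = 43 | 1·3+5·0+5·8 = 43
J: 3·5+3·7+5·6 = 66 | 1·1+5·8+5·5 = 66
gcd(3,3,5,1,5,5) = 1

Coefficients: [3, 3, 5, 1, 5, 5]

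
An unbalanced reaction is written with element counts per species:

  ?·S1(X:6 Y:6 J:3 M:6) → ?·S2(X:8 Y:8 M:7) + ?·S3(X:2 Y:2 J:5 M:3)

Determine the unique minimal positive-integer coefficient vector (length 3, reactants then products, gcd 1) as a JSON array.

X: 5·6 = 30 | 3·8+3·2 = 30
Y: 5·6 = 30 | 3·8+3·2 = 30
J: 5·3 = 15 | 3·0+3·5 = 15
M: 5·6 = 30 | 3·7+3·3 = 30
gcd(5,3,3) = 1

Coefficients: [5, 3, 3]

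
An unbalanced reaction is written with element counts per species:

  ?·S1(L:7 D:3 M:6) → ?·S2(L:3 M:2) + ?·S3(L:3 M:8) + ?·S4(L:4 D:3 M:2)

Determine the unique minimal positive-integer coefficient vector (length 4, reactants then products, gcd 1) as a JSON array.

Coefficients: [3, 2, 1, 3]

L: 3·7 = 21 | 2·3+1·3+3·4 = 21
D: 3·3 = 9 | 2·0+1·0+3·3 = 9
M: 3·6 = 18 | 2·2+1·8+3·2 = 18
gcd(3,2,1,3) = 1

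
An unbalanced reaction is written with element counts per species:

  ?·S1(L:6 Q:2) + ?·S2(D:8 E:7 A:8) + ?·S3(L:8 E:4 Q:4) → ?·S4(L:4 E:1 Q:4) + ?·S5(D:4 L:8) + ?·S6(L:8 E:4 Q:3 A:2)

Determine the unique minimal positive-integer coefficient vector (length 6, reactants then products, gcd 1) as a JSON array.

D: 6·0+1·8+3·0 = 8 | 3·0+2·4+4·0 = 8
L: 6·6+1·0+3·8 = 60 | 3·4+2·8+4·8 = 60
E: 6·0+1·7+3·4 = 19 | 3·1+2·0+4·4 = 19
Q: 6·2+1·0+3·4 = 24 | 3·4+2·0+4·3 = 24
A: 6·0+1·8+3·0 = 8 | 3·0+2·0+4·2 = 8
gcd(6,1,3,3,2,4) = 1

Coefficients: [6, 1, 3, 3, 2, 4]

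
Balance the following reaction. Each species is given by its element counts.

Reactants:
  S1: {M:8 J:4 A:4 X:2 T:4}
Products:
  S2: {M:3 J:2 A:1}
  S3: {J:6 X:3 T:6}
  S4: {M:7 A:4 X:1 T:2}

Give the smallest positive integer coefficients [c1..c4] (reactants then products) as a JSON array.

M: 5·8 = 40 | 4·3+2·0+4·7 = 40
J: 5·4 = 20 | 4·2+2·6+4·0 = 20
A: 5·4 = 20 | 4·1+2·0+4·4 = 20
X: 5·2 = 10 | 4·0+2·3+4·1 = 10
T: 5·4 = 20 | 4·0+2·6+4·2 = 20
gcd(5,4,2,4) = 1

Coefficients: [5, 4, 2, 4]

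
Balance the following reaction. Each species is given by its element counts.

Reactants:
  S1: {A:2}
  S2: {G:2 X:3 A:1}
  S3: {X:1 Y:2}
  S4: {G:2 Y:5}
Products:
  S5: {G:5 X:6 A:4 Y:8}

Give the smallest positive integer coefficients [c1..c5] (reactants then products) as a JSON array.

G: 5·0+6·2+6·0+4·2 = 20 | 4·5 = 20
X: 5·0+6·3+6·1+4·0 = 24 | 4·6 = 24
A: 5·2+6·1+6·0+4·0 = 16 | 4·4 = 16
Y: 5·0+6·0+6·2+4·5 = 32 | 4·8 = 32
gcd(5,6,6,4,4) = 1

Coefficients: [5, 6, 6, 4, 4]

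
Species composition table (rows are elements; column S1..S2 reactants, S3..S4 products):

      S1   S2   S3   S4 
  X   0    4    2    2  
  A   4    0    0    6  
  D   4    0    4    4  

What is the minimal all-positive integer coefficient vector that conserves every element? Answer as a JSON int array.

X: 6·0+3·4 = 12 | 2·2+4·2 = 12
A: 6·4+3·0 = 24 | 2·0+4·6 = 24
D: 6·4+3·0 = 24 | 2·4+4·4 = 24
gcd(6,3,2,4) = 1

Coefficients: [6, 3, 2, 4]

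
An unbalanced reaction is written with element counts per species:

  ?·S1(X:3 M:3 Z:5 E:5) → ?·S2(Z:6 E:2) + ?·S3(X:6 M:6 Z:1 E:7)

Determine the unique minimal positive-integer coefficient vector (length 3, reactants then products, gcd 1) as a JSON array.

Coefficients: [4, 3, 2]

X: 4·3 = 12 | 3·0+2·6 = 12
M: 4·3 = 12 | 3·0+2·6 = 12
Z: 4·5 = 20 | 3·6+2·1 = 20
E: 4·5 = 20 | 3·2+2·7 = 20
gcd(4,3,2) = 1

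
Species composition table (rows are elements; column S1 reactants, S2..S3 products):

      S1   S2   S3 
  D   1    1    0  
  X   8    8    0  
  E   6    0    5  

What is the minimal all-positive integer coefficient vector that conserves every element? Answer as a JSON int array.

D: 5·1 = 5 | 5·1+6·0 = 5
X: 5·8 = 40 | 5·8+6·0 = 40
E: 5·6 = 30 | 5·0+6·5 = 30
gcd(5,5,6) = 1

Coefficients: [5, 5, 6]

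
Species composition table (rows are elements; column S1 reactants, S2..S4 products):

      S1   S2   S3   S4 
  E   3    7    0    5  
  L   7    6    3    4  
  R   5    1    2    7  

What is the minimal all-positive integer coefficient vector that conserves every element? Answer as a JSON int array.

Coefficients: [4, 1, 6, 1]

E: 4·3 = 12 | 1·7+6·0+1·5 = 12
L: 4·7 = 28 | 1·6+6·3+1·4 = 28
R: 4·5 = 20 | 1·1+6·2+1·7 = 20
gcd(4,1,6,1) = 1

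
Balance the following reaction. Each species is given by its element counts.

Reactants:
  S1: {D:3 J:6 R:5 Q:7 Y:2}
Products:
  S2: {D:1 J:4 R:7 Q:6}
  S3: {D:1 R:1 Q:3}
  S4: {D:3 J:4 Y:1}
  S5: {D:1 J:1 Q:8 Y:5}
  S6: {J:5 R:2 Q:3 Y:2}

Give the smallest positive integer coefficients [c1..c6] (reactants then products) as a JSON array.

Coefficients: [5, 3, 2, 3, 1, 1]

D: 5·3 = 15 | 3·1+2·1+3·3+1·1+1·0 = 15
J: 5·6 = 30 | 3·4+2·0+3·4+1·1+1·5 = 30
R: 5·5 = 25 | 3·7+2·1+3·0+1·0+1·2 = 25
Q: 5·7 = 35 | 3·6+2·3+3·0+1·8+1·3 = 35
Y: 5·2 = 10 | 3·0+2·0+3·1+1·5+1·2 = 10
gcd(5,3,2,3,1,1) = 1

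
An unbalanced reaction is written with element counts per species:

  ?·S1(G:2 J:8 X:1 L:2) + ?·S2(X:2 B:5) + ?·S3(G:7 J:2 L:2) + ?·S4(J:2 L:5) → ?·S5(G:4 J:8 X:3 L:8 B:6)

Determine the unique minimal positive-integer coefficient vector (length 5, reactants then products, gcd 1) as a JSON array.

Coefficients: [3, 6, 2, 6, 5]

G: 3·2+6·0+2·7+6·0 = 20 | 5·4 = 20
J: 3·8+6·0+2·2+6·2 = 40 | 5·8 = 40
X: 3·1+6·2+2·0+6·0 = 15 | 5·3 = 15
L: 3·2+6·0+2·2+6·5 = 40 | 5·8 = 40
B: 3·0+6·5+2·0+6·0 = 30 | 5·6 = 30
gcd(3,6,2,6,5) = 1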